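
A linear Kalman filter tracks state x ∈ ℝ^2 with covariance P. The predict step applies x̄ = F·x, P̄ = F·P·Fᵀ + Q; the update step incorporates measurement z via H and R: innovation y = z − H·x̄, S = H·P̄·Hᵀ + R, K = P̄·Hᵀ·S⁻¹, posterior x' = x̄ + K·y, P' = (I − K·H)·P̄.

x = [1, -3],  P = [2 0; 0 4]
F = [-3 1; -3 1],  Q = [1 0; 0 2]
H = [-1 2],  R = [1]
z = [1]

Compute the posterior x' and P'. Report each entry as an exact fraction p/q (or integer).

x' = [-45/32, -5/16]
P' = [295/32 79/16; 79/16 23/8]

x̄ = F·x = [-6, -6]
P̄ = F·P·Fᵀ + Q = [23 22; 22 24]
y = z − H·x̄ = [7]
S = H·P̄·Hᵀ + R = [32]
K = P̄·Hᵀ·S⁻¹ = [21/32; 13/16]
x' = x̄ + K·y = [-45/32, -5/16]
P' = (I − K·H)·P̄ = [295/32 79/16; 79/16 23/8]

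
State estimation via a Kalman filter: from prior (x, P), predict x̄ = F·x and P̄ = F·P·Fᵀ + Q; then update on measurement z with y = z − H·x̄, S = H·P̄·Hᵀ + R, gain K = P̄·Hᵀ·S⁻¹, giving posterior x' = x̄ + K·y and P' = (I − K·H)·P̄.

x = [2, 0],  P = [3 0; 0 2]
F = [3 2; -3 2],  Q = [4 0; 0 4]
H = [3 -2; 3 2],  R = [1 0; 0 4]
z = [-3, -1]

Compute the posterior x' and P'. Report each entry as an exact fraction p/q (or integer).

x' = [-113035/170263, 81855/170263]
P' = [23356/170263 20804/170263; 20804/170263 52356/170263]

x̄ = F·x = [6, -6]
P̄ = F·P·Fᵀ + Q = [39 -19; -19 39]
y = z − H·x̄ = [-33, -7]
S = H·P̄·Hᵀ + R = [736 195; 195 283]
K = P̄·Hᵀ·S⁻¹ = [28460/170263 27919/170263; -42300/170263 41781/170263]
x' = x̄ + K·y = [-113035/170263, 81855/170263]
P' = (I − K·H)·P̄ = [23356/170263 20804/170263; 20804/170263 52356/170263]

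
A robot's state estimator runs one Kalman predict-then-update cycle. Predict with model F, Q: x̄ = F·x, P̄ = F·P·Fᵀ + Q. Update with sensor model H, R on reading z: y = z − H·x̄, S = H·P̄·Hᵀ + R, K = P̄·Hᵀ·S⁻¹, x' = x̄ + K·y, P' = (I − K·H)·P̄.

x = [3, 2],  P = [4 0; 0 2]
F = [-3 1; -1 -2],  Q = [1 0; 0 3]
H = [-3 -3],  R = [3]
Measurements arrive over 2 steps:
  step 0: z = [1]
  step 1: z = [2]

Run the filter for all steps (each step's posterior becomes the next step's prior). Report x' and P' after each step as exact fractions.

step 0: x̄ = F·x = [-7, -7]
step 0: P̄ = F·P·Fᵀ + Q = [39 8; 8 15]
step 0: y = z − H·x̄ = [-41]
step 0: S = H·P̄·Hᵀ + R = [633]
step 0: K = P̄·Hᵀ·S⁻¹ = [-47/211; -23/211]
step 0: x' = x̄ + K·y = [450/211, -534/211]
step 0: P' = (I − K·H)·P̄ = [1602/211 -1555/211; -1555/211 1578/211]
step 1: x̄ = F·x = [-1884/211, 618/211]
step 1: P̄ = F·P·Fᵀ + Q = [25537/211 -6125/211; -6125/211 2327/211]
step 1: y = z − H·x̄ = [-16]
step 1: S = H·P̄·Hᵀ + R = [669]
step 1: K = P̄·Hᵀ·S⁻¹ = [-92/223; 18/223]
step 1: x' = x̄ + K·y = [-109540/47053, 77046/47053]
step 1: P' = (I − K·H)·P̄ = [337039/47053 -317627/47053; -317627/47053 313829/47053]

step 0: x' = [450/211, -534/211], P' = [1602/211 -1555/211; -1555/211 1578/211]
step 1: x' = [-109540/47053, 77046/47053], P' = [337039/47053 -317627/47053; -317627/47053 313829/47053]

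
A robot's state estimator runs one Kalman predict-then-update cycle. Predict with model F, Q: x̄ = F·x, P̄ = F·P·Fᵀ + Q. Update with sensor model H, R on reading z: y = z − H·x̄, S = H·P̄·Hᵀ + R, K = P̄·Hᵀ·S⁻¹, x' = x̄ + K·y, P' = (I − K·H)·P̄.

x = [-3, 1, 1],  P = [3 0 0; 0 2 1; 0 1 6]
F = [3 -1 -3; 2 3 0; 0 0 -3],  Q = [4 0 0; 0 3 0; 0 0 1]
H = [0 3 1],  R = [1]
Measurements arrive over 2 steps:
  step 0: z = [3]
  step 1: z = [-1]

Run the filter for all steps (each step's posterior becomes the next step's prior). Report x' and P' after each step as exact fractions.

step 0: x̄ = F·x = [-13, -3, -3]
step 0: P̄ = F·P·Fᵀ + Q = [93 3 57; 3 33 -9; 57 -9 55]
step 0: y = z − H·x̄ = [15]
step 0: S = H·P̄·Hᵀ + R = [299]
step 0: K = P̄·Hᵀ·S⁻¹ = [66/299; 90/299; 28/299]
step 0: x' = x̄ + K·y = [-2897/299, 453/299, -477/299]
step 0: P' = (I − K·H)·P̄ = [23451/299 -5043/299 15195/299; -5043/299 1767/299 -5211/299; 15195/299 -5211/299 15661/299]
step 1: x̄ = F·x = [-7713/299, -4435/299, 1431/299]
step 1: P̄ = F·P·Fᵀ + Q = [80453/299 55833/299 -11439/299; 55833/299 50088/299 -44271/299; -11439/299 -44271/299 141248/299]
step 1: y = z − H·x̄ = [11575/299]
step 1: S = H·P̄·Hᵀ + R = [326713/299]
step 1: K = P̄·Hᵀ·S⁻¹ = [156060/326713; 105993/326713; 8435/326713]
step 1: x' = x̄ + K·y = [-2386431/326713, -742820/326713, 1890172/326713]
step 1: P' = (I − K·H)·P̄ = [6455911/326713 5685951/326713 -16901793/326713; 5685951/326713 17156805/326713 -51364422/326713; -16901793/326713 -51364422/326713 154101701/326713]

step 0: x' = [-2897/299, 453/299, -477/299], P' = [23451/299 -5043/299 15195/299; -5043/299 1767/299 -5211/299; 15195/299 -5211/299 15661/299]
step 1: x' = [-2386431/326713, -742820/326713, 1890172/326713], P' = [6455911/326713 5685951/326713 -16901793/326713; 5685951/326713 17156805/326713 -51364422/326713; -16901793/326713 -51364422/326713 154101701/326713]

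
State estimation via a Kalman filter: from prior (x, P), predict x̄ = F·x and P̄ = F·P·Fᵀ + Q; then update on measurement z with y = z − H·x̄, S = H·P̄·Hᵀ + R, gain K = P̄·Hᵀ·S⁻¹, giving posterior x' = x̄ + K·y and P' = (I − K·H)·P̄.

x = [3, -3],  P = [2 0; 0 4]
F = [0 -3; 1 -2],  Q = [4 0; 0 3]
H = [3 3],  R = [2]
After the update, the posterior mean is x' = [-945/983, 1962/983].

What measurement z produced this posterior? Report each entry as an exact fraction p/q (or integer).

x̄ = F·x = [9, 9]
P̄ = F·P·Fᵀ + Q = [40 24; 24 21]
S = H·P̄·Hᵀ + R = [983]
K = P̄·Hᵀ·S⁻¹ = [192/983; 135/983]
x' − x̄ = [-9792/983, -6885/983] = K·y
y = (KᵀK)⁻¹·Kᵀ·(x' − x̄) = [-51]
z = y + H·x̄ = [-51] + [54] = [3]

z = [3]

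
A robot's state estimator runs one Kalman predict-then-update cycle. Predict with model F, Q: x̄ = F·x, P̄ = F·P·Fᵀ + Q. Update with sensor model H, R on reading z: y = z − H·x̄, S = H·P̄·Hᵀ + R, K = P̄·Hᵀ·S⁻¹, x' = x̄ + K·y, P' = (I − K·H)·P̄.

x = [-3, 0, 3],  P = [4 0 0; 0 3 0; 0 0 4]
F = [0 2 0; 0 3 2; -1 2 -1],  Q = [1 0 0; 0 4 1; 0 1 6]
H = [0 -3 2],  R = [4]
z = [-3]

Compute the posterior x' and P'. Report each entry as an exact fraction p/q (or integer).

x̄ = F·x = [0, 6, 0]
P̄ = F·P·Fᵀ + Q = [13 18 12; 18 47 11; 12 11 26]
y = z − H·x̄ = [15]
S = H·P̄·Hᵀ + R = [399]
K = P̄·Hᵀ·S⁻¹ = [-10/133; -17/57; 1/21]
x' = x̄ + K·y = [-150/133, 29/19, 5/7]
P' = (I − K·H)·P̄ = [1429/133 172/19 94/7; 172/19 656/57 50/3; 94/7 50/3 527/21]

x' = [-150/133, 29/19, 5/7]
P' = [1429/133 172/19 94/7; 172/19 656/57 50/3; 94/7 50/3 527/21]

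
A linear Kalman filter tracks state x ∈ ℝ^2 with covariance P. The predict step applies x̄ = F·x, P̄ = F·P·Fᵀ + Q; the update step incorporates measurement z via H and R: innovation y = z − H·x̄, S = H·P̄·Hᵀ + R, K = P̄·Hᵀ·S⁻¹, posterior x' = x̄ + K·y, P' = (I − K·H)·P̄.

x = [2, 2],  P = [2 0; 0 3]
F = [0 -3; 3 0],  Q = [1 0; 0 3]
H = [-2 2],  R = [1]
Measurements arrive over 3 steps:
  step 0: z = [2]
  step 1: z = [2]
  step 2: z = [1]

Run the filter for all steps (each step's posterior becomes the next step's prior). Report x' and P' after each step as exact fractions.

step 0: x̄ = F·x = [-6, 6]
step 0: P̄ = F·P·Fᵀ + Q = [28 0; 0 21]
step 0: y = z − H·x̄ = [-22]
step 0: S = H·P̄·Hᵀ + R = [197]
step 0: K = P̄·Hᵀ·S⁻¹ = [-56/197; 42/197]
step 0: x' = x̄ + K·y = [50/197, 258/197]
step 0: P' = (I − K·H)·P̄ = [2380/197 2352/197; 2352/197 2373/197]
step 1: x̄ = F·x = [-774/197, 150/197]
step 1: P̄ = F·P·Fᵀ + Q = [21554/197 -21168/197; -21168/197 22011/197]
step 1: y = z − H·x̄ = [-1454/197]
step 1: S = H·P̄·Hᵀ + R = [343801/197]
step 1: K = P̄·Hᵀ·S⁻¹ = [-85444/343801; 86358/343801]
step 1: x' = x̄ + K·y = [-720134/343801, -375606/343801]
step 1: P' = (I − K·H)·P̄ = [556394/343801 513672/343801; 513672/343801 556851/343801]
step 2: x̄ = F·x = [1126818/343801, -2160402/343801]
step 2: P̄ = F·P·Fᵀ + Q = [5355460/343801 -4623048/343801; -4623048/343801 6038949/343801]
step 2: y = z − H·x̄ = [6918241/343801]
step 2: S = H·P̄·Hᵀ + R = [82905821/343801]
step 2: K = P̄·Hᵀ·S⁻¹ = [-19957016/82905821; 21323994/82905821]
step 2: x' = x̄ + K·y = [-129864878/82905821, -91871088/82905821]
step 2: P' = (I − K·H)·P̄ = [132973204/82905821 122994696/82905821; 122994696/82905821 133656693/82905821]

step 0: x' = [50/197, 258/197], P' = [2380/197 2352/197; 2352/197 2373/197]
step 1: x' = [-720134/343801, -375606/343801], P' = [556394/343801 513672/343801; 513672/343801 556851/343801]
step 2: x' = [-129864878/82905821, -91871088/82905821], P' = [132973204/82905821 122994696/82905821; 122994696/82905821 133656693/82905821]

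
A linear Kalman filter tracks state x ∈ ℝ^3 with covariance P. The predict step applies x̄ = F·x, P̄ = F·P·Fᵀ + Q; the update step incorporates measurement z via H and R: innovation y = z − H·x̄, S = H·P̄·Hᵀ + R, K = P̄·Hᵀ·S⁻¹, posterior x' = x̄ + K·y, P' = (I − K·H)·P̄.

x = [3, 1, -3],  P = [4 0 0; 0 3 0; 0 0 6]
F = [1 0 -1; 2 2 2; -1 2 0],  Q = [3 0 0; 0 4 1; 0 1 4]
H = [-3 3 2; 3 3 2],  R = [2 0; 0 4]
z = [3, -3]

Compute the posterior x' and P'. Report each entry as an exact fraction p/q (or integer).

x' = [-131535/145903, 9284/145903, -4444/145903]
P' = [23968/145903 9638/145903 -2539/145903; 9638/145903 983924/145903 -1443895/145903; -2539/145903 -1443895/145903 2172311/145903]

x̄ = F·x = [6, 2, -1]
P̄ = F·P·Fᵀ + Q = [13 -4 -4; -4 56 5; -4 5 20]
y = z − H·x̄ = [17, -25]
S = H·P̄·Hᵀ + R = [883 527; 527 645]
K = P̄·Hᵀ·S⁻¹ = [-24034/145903 23935/145903; 17534/145903 23224/145903; 10277/145903 1330/145903]
x' = x̄ + K·y = [-131535/145903, 9284/145903, -4444/145903]
P' = (I − K·H)·P̄ = [23968/145903 9638/145903 -2539/145903; 9638/145903 983924/145903 -1443895/145903; -2539/145903 -1443895/145903 2172311/145903]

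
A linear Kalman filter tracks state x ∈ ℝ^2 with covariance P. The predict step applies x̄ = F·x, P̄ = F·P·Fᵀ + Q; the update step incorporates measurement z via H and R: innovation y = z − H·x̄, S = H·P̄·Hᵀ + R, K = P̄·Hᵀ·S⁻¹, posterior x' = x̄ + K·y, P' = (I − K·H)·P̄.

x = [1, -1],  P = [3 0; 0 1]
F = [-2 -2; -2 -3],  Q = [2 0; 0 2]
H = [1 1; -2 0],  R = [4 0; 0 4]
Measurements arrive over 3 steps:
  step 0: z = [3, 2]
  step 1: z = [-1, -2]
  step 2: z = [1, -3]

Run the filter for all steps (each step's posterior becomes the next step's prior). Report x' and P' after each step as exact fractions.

step 0: x̄ = F·x = [0, 1]
step 0: P̄ = F·P·Fᵀ + Q = [18 18; 18 23]
step 0: y = z − H·x̄ = [2, 2]
step 0: S = H·P̄·Hᵀ + R = [81 -72; -72 76]
step 0: K = P̄·Hᵀ·S⁻¹ = [4/27 -1/3; 131/243 1/27]
step 0: x' = x̄ + K·y = [-10/27, 523/243]
step 0: P' = (I − K·H)·P̄ = [2/3 -2/27; -2/27 542/243]
step 1: x̄ = F·x = [-866/243, -463/81]
step 1: P̄ = F·P·Fᵀ + Q = [3158/243 1240/81; 1240/81 644/27]
step 1: y = z − H·x̄ = [2012/243, -2218/243]
step 1: S = H·P̄·Hᵀ + R = [17366/243 -13756/243; -13756/243 13604/243]
step 1: K = P̄·Hᵀ·S⁻¹ = [181/1273 -408/1273; 734/1273 46/1273]
step 1: x' = x̄ + K·y = [686/1273, -1619/1273]
step 1: P' = (I − K·H)·P̄ = [816/1273 -92/1273; -92/1273 3028/1273]
step 2: x̄ = F·x = [1866/1273, 3485/1273]
step 2: P̄ = F·P·Fᵀ + Q = [17186/1273 20512/1273; 20512/1273 1682/67]
step 2: y = z − H·x̄ = [-4078/1273, -87/1273]
step 2: S = H·P̄·Hᵀ + R = [95260/1273 -75396/1273; -75396/1273 73836/1273]
step 2: K = P̄·Hᵀ·S⁻¹ = [119377/838968 -805967/2516904; 485777/838968 89705/2516904]
step 2: x' = x̄ + K·y = [288575/279656, 246191/279656]
step 2: P' = (I − K·H)·P̄ = [805967/1258452 -89705/1258452; -89705/1258452 3004367/1258452]

step 0: x' = [-10/27, 523/243], P' = [2/3 -2/27; -2/27 542/243]
step 1: x' = [686/1273, -1619/1273], P' = [816/1273 -92/1273; -92/1273 3028/1273]
step 2: x' = [288575/279656, 246191/279656], P' = [805967/1258452 -89705/1258452; -89705/1258452 3004367/1258452]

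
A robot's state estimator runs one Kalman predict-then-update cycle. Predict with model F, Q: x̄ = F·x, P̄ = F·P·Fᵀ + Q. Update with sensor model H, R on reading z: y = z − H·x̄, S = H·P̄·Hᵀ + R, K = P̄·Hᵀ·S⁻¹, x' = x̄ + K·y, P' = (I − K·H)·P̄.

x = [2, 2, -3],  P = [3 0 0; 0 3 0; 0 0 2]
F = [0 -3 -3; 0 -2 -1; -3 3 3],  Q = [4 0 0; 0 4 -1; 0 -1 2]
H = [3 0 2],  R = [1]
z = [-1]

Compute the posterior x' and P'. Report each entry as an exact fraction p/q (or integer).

x̄ = F·x = [3, -1, -9]
P̄ = F·P·Fᵀ + Q = [49 24 -45; 24 18 -25; -45 -25 74]
y = z − H·x̄ = [8]
S = H·P̄·Hᵀ + R = [198]
K = P̄·Hᵀ·S⁻¹ = [19/66; 1/9; 13/198]
x' = x̄ + K·y = [175/33, -1/9, -839/99]
P' = (I − K·H)·P̄ = [717/22 53/3 -3217/66; 53/3 140/9 -238/9; -3217/66 -238/9 14483/198]

x' = [175/33, -1/9, -839/99]
P' = [717/22 53/3 -3217/66; 53/3 140/9 -238/9; -3217/66 -238/9 14483/198]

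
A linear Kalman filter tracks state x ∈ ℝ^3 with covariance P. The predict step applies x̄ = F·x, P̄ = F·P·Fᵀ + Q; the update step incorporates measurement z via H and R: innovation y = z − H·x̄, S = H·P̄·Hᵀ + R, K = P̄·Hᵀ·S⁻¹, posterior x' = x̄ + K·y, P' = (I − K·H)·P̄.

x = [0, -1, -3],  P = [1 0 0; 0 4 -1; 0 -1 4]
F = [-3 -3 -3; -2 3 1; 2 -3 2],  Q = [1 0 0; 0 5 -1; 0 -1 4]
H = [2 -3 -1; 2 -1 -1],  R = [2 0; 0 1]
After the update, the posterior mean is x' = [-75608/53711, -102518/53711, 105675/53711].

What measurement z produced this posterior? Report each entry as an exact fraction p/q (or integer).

x̄ = F·x = [12, -6, -3]
P̄ = F·P·Fᵀ + Q = [64 -30 3; -30 43 -36; 3 -36 72]
S = H·P̄·Hᵀ + R = [849 541; 541 408]
K = P̄·Hᵀ·S⁻¹ = [3865/53711 15280/53711; -26177/53711 25890/53711; 33366/53711 -48192/53711]
x' − x̄ = [-720140/53711, 219748/53711, 266808/53711] = K·y
y = (KᵀK)⁻¹·Kᵀ·(x' − x̄) = [-44, -36]
z = y + H·x̄ = [-44, -36] + [45, 33] = [1, -3]

z = [1, -3]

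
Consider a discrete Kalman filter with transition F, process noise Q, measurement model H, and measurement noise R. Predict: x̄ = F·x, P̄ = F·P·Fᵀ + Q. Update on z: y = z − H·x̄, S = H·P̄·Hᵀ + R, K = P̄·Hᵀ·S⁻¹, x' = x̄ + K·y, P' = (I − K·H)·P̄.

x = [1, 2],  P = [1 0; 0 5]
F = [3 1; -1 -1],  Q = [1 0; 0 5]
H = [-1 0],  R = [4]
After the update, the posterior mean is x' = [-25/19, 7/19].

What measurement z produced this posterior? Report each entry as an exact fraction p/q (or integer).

x̄ = F·x = [5, -3]
P̄ = F·P·Fᵀ + Q = [15 -8; -8 11]
S = H·P̄·Hᵀ + R = [19]
K = P̄·Hᵀ·S⁻¹ = [-15/19; 8/19]
x' − x̄ = [-120/19, 64/19] = K·y
y = (KᵀK)⁻¹·Kᵀ·(x' − x̄) = [8]
z = y + H·x̄ = [8] + [-5] = [3]

z = [3]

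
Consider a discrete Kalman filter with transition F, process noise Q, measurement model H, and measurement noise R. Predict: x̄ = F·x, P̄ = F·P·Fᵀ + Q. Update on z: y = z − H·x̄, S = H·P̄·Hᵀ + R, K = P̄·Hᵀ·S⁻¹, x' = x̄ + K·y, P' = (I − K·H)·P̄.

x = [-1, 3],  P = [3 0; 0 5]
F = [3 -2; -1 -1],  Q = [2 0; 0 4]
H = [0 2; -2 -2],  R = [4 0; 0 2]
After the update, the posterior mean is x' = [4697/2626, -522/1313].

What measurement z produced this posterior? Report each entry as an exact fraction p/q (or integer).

z = [-1, -3]

x̄ = F·x = [-9, -2]
P̄ = F·P·Fᵀ + Q = [49 1; 1 12]
S = H·P̄·Hᵀ + R = [52 -52; -52 254]
K = P̄·Hᵀ·S⁻¹ = [-1173/2626 -49/101; 593/1313 -1/101]
x' − x̄ = [28331/2626, 2104/1313] = K·y
y = (KᵀK)⁻¹·Kᵀ·(x' − x̄) = [3, -25]
z = y + H·x̄ = [3, -25] + [-4, 22] = [-1, -3]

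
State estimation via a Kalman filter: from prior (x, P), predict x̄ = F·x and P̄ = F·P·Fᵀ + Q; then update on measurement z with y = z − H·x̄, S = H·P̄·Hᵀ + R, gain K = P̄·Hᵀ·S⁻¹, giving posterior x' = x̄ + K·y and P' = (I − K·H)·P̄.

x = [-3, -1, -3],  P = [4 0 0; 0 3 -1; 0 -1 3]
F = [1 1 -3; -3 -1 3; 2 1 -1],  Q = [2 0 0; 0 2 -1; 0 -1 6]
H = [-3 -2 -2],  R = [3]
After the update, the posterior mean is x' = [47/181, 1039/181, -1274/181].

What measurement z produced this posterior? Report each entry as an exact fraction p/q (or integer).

x̄ = F·x = [5, 1, -4]
P̄ = F·P·Fᵀ + Q = [42 -48 24; -48 74 -41; 24 -41 30]
S = H·P̄·Hᵀ + R = [181]
K = P̄·Hᵀ·S⁻¹ = [-78/181; 78/181; -50/181]
x' − x̄ = [-858/181, 858/181, -550/181] = K·y
y = (KᵀK)⁻¹·Kᵀ·(x' − x̄) = [11]
z = y + H·x̄ = [11] + [-9] = [2]

z = [2]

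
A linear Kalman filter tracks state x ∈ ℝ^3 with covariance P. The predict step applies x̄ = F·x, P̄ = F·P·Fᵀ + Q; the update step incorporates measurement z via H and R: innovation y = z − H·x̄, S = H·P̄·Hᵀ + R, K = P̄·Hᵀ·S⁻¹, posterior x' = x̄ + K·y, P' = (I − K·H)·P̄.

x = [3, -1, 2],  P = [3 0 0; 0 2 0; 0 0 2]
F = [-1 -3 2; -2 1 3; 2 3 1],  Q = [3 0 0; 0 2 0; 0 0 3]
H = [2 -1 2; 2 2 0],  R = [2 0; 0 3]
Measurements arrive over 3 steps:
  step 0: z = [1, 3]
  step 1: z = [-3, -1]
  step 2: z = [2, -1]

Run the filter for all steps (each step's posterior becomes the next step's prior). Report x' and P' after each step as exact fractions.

step 0: x' = [751/622, 2629/8708, -3215/8708], P' = [2923/311 -5621/622 -8585/622; -5621/622 82021/8708 118705/8708; -8585/622 118705/8708 182305/8708]
step 1: x' = [-2740147317/808706236, 1168041521/404353118, 1420933143/404353118], P' = [3966114783/808706236 -1939984557/404353118 -2869396899/404353118; -1939984557/404353118 1099914549/202176559 1477910877/202176559; -2869396899/404353118 1477910877/202176559 2205936796/202176559]
step 2: x' = [10687127944383/38540915985776, -14185543409819/19270457992888, 2854078218567/19270457992888], P' = [192679935121753/38540915985776 -94340214775181/19270457992888 -139523617348127/19270457992888; -94340214775181/19270457992888 53381041210057/9635228996444 71858430697627/9635228996444; -139523617348127/19270457992888 71858430697627/9635228996444 107228402352733/9635228996444]

step 0: x̄ = F·x = [4, -1, 5]
step 0: P̄ = F·P·Fᵀ + Q = [32 12 -20; 12 34 0; -20 0 35]
step 0: y = z − H·x̄ = [-18, -3]
step 0: S = H·P̄·Hᵀ + R = [96 4; 4 363]
step 0: K = P̄·Hᵀ·S⁻¹ = [143/1244 75/311; -1999/17416 1109/4354; 5525/17416 -495/4354]
step 0: x' = x̄ + K·y = [751/622, 2629/8708, -3215/8708]
step 0: P' = (I − K·H)·P̄ = [2923/311 -5621/622 -8585/622; -5621/622 82021/8708 118705/8708; -8585/622 118705/8708 182305/8708]
step 1: x̄ = F·x = [-24831/8708, -7011/2177, 6425/2177]
step 1: P̄ = F·P·Fᵀ + Q = [159513/8708 157095/2177 41631/2177; 157095/2177 1134211/2177 371667/2177; 41631/2177 371667/2177 140284/2177]
step 1: y = z − H·x̄ = [-27953/4354, 48521/4354]
step 1: S = H·P̄·Hᵀ + R = [77214/2177 -141527/2177; -141527/2177 5959648/2177]
step 1: K = P̄·Hᵀ·S⁻¹ = [83652771/404353118 28715223/404353118; -42038676/202176559 86614847/202176559; 32282908/202176559 28808285/202176559]
step 1: x' = x̄ + K·y = [-2740147317/808706236, 1168041521/404353118, 1420933143/404353118]
step 1: P' = (I − K·H)·P̄ = [3966114783/808706236 -1939984557/404353118 -2869396899/404353118; -1939984557/404353118 1099914549/202176559 1477910877/202176559; -2869396899/404353118 1477910877/202176559 2205936796/202176559]
step 2: x̄ = F·x = [1415630763/808706236, 48349043/2392622, 2184910389/404353118]
step 2: P̄ = F·P·Fᵀ + Q = [10019784403/808706236 80076759/2392622 2778306097/404353118; 80076759/2392622 327145736/1196311 111667002/1196311; 2778306097/404353118 111667002/1196311 8166576319/202176559]
step 2: y = z − H·x̄ = [1597121481/202176559, -18161960415/404353118]
step 2: S = H·P̄·Hᵀ + R = [6938458675/202176559 -5978996548/202176559; -5978996548/202176559 285908720700/202176559]
step 2: K = P̄·Hᵀ·S⁻¹ = [996614400085/4817614498222 1333168523797/19270457992888; -500549323748/2408807249111 4140622548311/9635228996444; 384344582464/2408807249111 1397748015709/9635228996444]
step 2: x' = x̄ + K·y = [10687127944383/38540915985776, -14185543409819/19270457992888, 2854078218567/19270457992888]
step 2: P' = (I − K·H)·P̄ = [192679935121753/38540915985776 -94340214775181/19270457992888 -139523617348127/19270457992888; -94340214775181/19270457992888 53381041210057/9635228996444 71858430697627/9635228996444; -139523617348127/19270457992888 71858430697627/9635228996444 107228402352733/9635228996444]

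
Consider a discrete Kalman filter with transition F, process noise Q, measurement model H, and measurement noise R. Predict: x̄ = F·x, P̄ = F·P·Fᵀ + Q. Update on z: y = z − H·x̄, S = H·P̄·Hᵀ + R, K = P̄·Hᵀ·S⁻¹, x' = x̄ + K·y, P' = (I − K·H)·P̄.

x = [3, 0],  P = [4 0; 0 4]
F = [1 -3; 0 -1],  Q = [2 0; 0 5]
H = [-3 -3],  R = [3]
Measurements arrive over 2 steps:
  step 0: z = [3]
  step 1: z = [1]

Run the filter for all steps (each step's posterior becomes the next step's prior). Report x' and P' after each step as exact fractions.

step 0: x' = [15/113, -126/113], P' = [372/113 -345/113; -345/113 711/226]
step 1: x' = [-3452/14473, -1094/14473], P' = [48182/14473 -89085/28946; -89085/28946 91417/28946]

step 0: x̄ = F·x = [3, 0]
step 0: P̄ = F·P·Fᵀ + Q = [42 12; 12 9]
step 0: y = z − H·x̄ = [12]
step 0: S = H·P̄·Hᵀ + R = [678]
step 0: K = P̄·Hᵀ·S⁻¹ = [-27/113; -21/226]
step 0: x' = x̄ + K·y = [15/113, -126/113]
step 0: P' = (I − K·H)·P̄ = [372/113 -345/113; -345/113 711/226]
step 1: x̄ = F·x = [393/113, 126/113]
step 1: P̄ = F·P·Fᵀ + Q = [11735/226 2823/226; 2823/226 1841/226]
step 1: y = z − H·x̄ = [1670/113]
step 1: S = H·P̄·Hᵀ + R = [86838/113]
step 1: K = P̄·Hᵀ·S⁻¹ = [-7279/28946; -1166/14473]
step 1: x' = x̄ + K·y = [-3452/14473, -1094/14473]
step 1: P' = (I − K·H)·P̄ = [48182/14473 -89085/28946; -89085/28946 91417/28946]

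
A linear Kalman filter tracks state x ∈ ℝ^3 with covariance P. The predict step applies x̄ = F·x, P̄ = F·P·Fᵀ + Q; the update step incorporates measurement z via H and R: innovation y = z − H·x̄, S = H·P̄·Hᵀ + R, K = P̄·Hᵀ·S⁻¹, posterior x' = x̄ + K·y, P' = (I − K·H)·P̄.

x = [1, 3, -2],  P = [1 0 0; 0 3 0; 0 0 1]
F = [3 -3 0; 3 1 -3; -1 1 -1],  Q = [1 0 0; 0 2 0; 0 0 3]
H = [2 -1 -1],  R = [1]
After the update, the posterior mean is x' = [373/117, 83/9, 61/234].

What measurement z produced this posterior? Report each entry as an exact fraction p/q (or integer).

x̄ = F·x = [-6, 12, 4]
P̄ = F·P·Fᵀ + Q = [37 0 -12; 0 23 3; -12 3 8]
S = H·P̄·Hᵀ + R = [234]
K = P̄·Hᵀ·S⁻¹ = [43/117; -1/9; -35/234]
x' − x̄ = [1075/117, -25/9, -875/234] = K·y
y = (KᵀK)⁻¹·Kᵀ·(x' − x̄) = [25]
z = y + H·x̄ = [25] + [-28] = [-3]

z = [-3]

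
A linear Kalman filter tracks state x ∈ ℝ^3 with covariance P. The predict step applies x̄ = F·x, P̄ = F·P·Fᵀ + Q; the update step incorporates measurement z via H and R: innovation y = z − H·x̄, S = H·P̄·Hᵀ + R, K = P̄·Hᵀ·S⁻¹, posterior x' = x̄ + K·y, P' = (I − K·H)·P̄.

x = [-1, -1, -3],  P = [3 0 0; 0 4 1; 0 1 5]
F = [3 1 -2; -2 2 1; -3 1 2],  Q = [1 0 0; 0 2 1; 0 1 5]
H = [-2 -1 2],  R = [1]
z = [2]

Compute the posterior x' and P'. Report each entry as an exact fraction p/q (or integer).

x' = [-637/556, -667/556, -105/139]
P' = [1407/556 1681/556 542/139; 1681/556 13403/556 2107/139; 542/139 2107/139 1616/139]

x̄ = F·x = [2, -3, -4]
P̄ = F·P·Fᵀ + Q = [48 -23 -43; -23 39 42; -43 42 60]
y = z − H·x̄ = [11]
S = H·P̄·Hᵀ + R = [556]
K = P̄·Hᵀ·S⁻¹ = [-159/556; 91/556; 41/139]
x' = x̄ + K·y = [-637/556, -667/556, -105/139]
P' = (I − K·H)·P̄ = [1407/556 1681/556 542/139; 1681/556 13403/556 2107/139; 542/139 2107/139 1616/139]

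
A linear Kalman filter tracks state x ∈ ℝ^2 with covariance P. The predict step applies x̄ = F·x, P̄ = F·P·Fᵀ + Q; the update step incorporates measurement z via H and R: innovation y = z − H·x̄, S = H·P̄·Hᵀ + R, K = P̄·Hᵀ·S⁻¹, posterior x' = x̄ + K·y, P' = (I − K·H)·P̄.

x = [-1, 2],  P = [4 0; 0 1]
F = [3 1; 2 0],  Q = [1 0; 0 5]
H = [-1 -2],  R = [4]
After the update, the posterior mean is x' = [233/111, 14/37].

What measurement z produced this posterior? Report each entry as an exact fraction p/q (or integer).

x̄ = F·x = [-1, -2]
P̄ = F·P·Fᵀ + Q = [38 24; 24 21]
S = H·P̄·Hᵀ + R = [222]
K = P̄·Hᵀ·S⁻¹ = [-43/111; -11/37]
x' − x̄ = [344/111, 88/37] = K·y
y = (KᵀK)⁻¹·Kᵀ·(x' − x̄) = [-8]
z = y + H·x̄ = [-8] + [5] = [-3]

z = [-3]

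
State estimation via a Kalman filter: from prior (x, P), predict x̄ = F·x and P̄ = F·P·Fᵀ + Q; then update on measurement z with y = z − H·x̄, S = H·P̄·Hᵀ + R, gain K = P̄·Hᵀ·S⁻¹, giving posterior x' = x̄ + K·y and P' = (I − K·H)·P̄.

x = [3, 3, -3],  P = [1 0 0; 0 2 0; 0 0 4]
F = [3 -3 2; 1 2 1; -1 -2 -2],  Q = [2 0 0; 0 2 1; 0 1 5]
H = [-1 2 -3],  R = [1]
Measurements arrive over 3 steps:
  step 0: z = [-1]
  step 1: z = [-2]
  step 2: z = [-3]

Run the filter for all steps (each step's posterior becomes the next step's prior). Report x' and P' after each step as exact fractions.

step 0: x̄ = F·x = [-6, 6, -3]
step 0: P̄ = F·P·Fᵀ + Q = [45 -1 -7; -1 15 -16; -7 -16 30]
step 0: y = z − H·x̄ = [-28]
step 0: S = H·P̄·Hᵀ + R = [530]
step 0: K = P̄·Hᵀ·S⁻¹ = [-13/265; 79/530; -23/106]
step 0: x' = x̄ + K·y = [-1226/265, 484/265, 163/53]
step 0: P' = (I − K·H)·P̄ = [11587/265 762/265 -670/53; 762/265 1709/530 121/106; -670/53 121/106 535/106]
step 1: x̄ = F·x = [-700/53, 557/265, -1372/265]
step 1: P̄ = F·P·Fᵀ + Q = [24123/106 7259/106 -1973/53; 7259/106 28861/530 -12228/265; -1973/53 -12228/265 13748/265]
step 1: y = z − H·x̄ = [-1852/53]
step 1: S = H·P̄·Hᵀ + R = [102793/106]
step 1: K = P̄·Hᵀ·S⁻¹ = [2233/102793; 18959/102793; -22334/102793]
step 1: x' = x̄ + K·y = [-1435672/102793, -2232163/513965, 1241148/513965]
step 1: P' = (I − K·H)·P̄ = [23346125/102793 6639990/102793 -3356126/102793; 6639990/102793 11032928/513965 -3742963/513965; -3356126/102793 -3742963/513965 3135458/513965]
step 2: x̄ = F·x = [-2471259/102793, -10401538/513965, 1832078/102793]
step 2: P̄ = F·P·Fᵀ + Q = [81878127/102793 60443792/102793 -53875375/102793; 60443792/102793 249292413/513965 -45323884/102793; -53875375/102793 -45323884/102793 42341514/102793]
step 2: y = z − H·x̄ = [34386056/513965]
step 2: S = H·P̄·Hᵀ + R = [3206738332/513965]
step 2: K = P̄·Hᵀ·S⁻¹ = [71655565/229052738; 438112063/1603369166; -818984675/3206738332]
step 2: x' = x̄ + K·y = [-356338399/114526369, -1568744346/801684583, 590176788/801684583]
step 2: P' = (I − K·H)·P̄ = [21294023836/114526369 6262824753/114526369 -5869468075/229052738; 6262824753/114526369 15393469234/801684583 -8847927223/1603369166; -5869468075/229052738 -8847927223/1603369166 15866609611/3206738332]

step 0: x' = [-1226/265, 484/265, 163/53], P' = [11587/265 762/265 -670/53; 762/265 1709/530 121/106; -670/53 121/106 535/106]
step 1: x' = [-1435672/102793, -2232163/513965, 1241148/513965], P' = [23346125/102793 6639990/102793 -3356126/102793; 6639990/102793 11032928/513965 -3742963/513965; -3356126/102793 -3742963/513965 3135458/513965]
step 2: x' = [-356338399/114526369, -1568744346/801684583, 590176788/801684583], P' = [21294023836/114526369 6262824753/114526369 -5869468075/229052738; 6262824753/114526369 15393469234/801684583 -8847927223/1603369166; -5869468075/229052738 -8847927223/1603369166 15866609611/3206738332]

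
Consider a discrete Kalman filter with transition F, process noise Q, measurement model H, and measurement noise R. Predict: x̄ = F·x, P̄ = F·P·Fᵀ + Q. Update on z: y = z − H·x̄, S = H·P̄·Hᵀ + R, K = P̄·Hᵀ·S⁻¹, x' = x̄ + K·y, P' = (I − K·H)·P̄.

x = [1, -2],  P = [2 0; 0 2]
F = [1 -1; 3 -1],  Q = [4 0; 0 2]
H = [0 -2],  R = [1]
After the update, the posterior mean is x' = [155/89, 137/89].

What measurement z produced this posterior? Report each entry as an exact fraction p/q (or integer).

x̄ = F·x = [3, 5]
P̄ = F·P·Fᵀ + Q = [8 8; 8 22]
S = H·P̄·Hᵀ + R = [89]
K = P̄·Hᵀ·S⁻¹ = [-16/89; -44/89]
x' − x̄ = [-112/89, -308/89] = K·y
y = (KᵀK)⁻¹·Kᵀ·(x' − x̄) = [7]
z = y + H·x̄ = [7] + [-10] = [-3]

z = [-3]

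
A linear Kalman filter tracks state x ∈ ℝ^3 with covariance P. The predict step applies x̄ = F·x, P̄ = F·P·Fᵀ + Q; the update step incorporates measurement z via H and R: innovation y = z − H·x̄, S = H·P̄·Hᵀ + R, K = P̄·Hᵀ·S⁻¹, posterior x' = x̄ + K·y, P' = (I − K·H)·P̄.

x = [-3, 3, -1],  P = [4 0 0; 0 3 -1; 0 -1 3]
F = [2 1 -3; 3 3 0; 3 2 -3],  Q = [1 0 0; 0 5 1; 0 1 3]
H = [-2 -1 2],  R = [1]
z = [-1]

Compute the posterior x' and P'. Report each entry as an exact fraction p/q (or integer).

x' = [16/25, 24/25, 16/25]
P' = [1069/25 666/25 1394/25; 666/25 1124/25 1216/25; 1394/25 1216/25 1994/25]

x̄ = F·x = [0, 0, 0]
P̄ = F·P·Fᵀ + Q = [53 42 66; 42 68 64; 66 64 90]
y = z − H·x̄ = [-1]
S = H·P̄·Hᵀ + R = [25]
K = P̄·Hᵀ·S⁻¹ = [-16/25; -24/25; -16/25]
x' = x̄ + K·y = [16/25, 24/25, 16/25]
P' = (I − K·H)·P̄ = [1069/25 666/25 1394/25; 666/25 1124/25 1216/25; 1394/25 1216/25 1994/25]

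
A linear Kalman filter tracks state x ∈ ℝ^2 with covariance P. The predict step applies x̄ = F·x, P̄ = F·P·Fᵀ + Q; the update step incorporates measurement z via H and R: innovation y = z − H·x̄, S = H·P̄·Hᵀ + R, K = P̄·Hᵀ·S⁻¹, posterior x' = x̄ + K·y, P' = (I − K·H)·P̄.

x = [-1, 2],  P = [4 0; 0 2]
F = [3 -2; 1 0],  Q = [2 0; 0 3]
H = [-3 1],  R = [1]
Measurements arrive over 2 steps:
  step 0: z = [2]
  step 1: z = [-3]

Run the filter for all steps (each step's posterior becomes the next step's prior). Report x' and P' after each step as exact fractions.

step 0: x̄ = F·x = [-7, -1]
step 0: P̄ = F·P·Fᵀ + Q = [46 12; 12 7]
step 0: y = z − H·x̄ = [-18]
step 0: S = H·P̄·Hᵀ + R = [350]
step 0: K = P̄·Hᵀ·S⁻¹ = [-9/25; -29/350]
step 0: x' = x̄ + K·y = [-13/25, 86/175]
step 0: P' = (I − K·H)·P̄ = [16/25 39/25; 39/25 1609/350]
step 1: x̄ = F·x = [-89/35, -13/25]
step 1: P̄ = F·P·Fᵀ + Q = [52/7 -6/5; -6/5 91/25]
step 1: y = z − H·x̄ = [-1769/175]
step 1: S = H·P̄·Hᵀ + R = [13772/175]
step 1: K = P̄·Hᵀ·S⁻¹ = [-2055/6886; 1267/13772]
step 1: x' = x̄ + K·y = [3263/6886, -19969/13772]
step 1: P' = (I − K·H)·P̄ = [1445/3443 6615/6886; 6615/6886 40957/13772]

step 0: x' = [-13/25, 86/175], P' = [16/25 39/25; 39/25 1609/350]
step 1: x' = [3263/6886, -19969/13772], P' = [1445/3443 6615/6886; 6615/6886 40957/13772]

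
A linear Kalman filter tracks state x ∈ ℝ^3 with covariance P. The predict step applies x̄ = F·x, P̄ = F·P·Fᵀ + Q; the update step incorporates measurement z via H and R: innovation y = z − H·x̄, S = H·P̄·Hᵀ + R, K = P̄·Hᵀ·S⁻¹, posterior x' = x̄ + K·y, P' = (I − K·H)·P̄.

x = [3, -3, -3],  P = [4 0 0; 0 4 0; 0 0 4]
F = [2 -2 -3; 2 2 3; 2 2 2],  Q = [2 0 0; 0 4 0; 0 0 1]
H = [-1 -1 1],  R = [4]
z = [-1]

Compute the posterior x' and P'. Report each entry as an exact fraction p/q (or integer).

x' = [253/59, -191/59, -65/59]
P' = [766/59 -964/59 -430/59; -964/59 3848/59 2964/59; -430/59 2964/59 2602/59]

x̄ = F·x = [21, -9, -6]
P̄ = F·P·Fᵀ + Q = [70 -36 -24; -36 72 56; -24 56 49]
y = z − H·x̄ = [17]
S = H·P̄·Hᵀ + R = [59]
K = P̄·Hᵀ·S⁻¹ = [-58/59; 20/59; 17/59]
x' = x̄ + K·y = [253/59, -191/59, -65/59]
P' = (I − K·H)·P̄ = [766/59 -964/59 -430/59; -964/59 3848/59 2964/59; -430/59 2964/59 2602/59]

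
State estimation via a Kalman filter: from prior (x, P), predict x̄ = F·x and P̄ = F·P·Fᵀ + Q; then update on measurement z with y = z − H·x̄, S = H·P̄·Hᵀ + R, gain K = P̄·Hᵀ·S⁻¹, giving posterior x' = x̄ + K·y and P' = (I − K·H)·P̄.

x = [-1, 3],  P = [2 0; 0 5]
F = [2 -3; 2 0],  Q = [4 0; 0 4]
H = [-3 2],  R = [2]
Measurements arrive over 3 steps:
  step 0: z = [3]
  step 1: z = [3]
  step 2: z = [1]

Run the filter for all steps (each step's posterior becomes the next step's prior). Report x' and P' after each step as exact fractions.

step 0: x' = [-1107/467, -2], P' = [2594/467 8; 8 12]
step 1: x' = [-407544/177511, -348846/177511], P' = [332920/177511 460568/177511; 460568/177511 721156/177511]
step 2: x' = [-49330982/26375231, -62059876/26375231], P' = [49043840/26375231 67626064/26375231; 67626064/26375231 105628412/26375231]

step 0: x̄ = F·x = [-11, -2]
step 0: P̄ = F·P·Fᵀ + Q = [57 8; 8 12]
step 0: y = z − H·x̄ = [-26]
step 0: S = H·P̄·Hᵀ + R = [467]
step 0: K = P̄·Hᵀ·S⁻¹ = [-155/467; 0]
step 0: x' = x̄ + K·y = [-1107/467, -2]
step 0: P' = (I − K·H)·P̄ = [2594/467 8; 8 12]
step 1: x̄ = F·x = [588/467, -2214/467]
step 1: P̄ = F·P·Fᵀ + Q = [17848/467 -12040/467; -12040/467 12244/467]
step 1: y = z − H·x̄ = [7593/467]
step 1: S = H·P̄·Hᵀ + R = [355022/467]
step 1: K = P̄·Hᵀ·S⁻¹ = [-38812/177511; 30304/177511]
step 1: x' = x̄ + K·y = [-407544/177511, -348846/177511]
step 1: P' = (I − K·H)·P̄ = [332920/177511 460568/177511; 460568/177511 721156/177511]
step 2: x̄ = F·x = [231450/177511, -815088/177511]
step 2: P̄ = F·P·Fᵀ + Q = [3005312/177511 -1431728/177511; -1431728/177511 2041724/177511]
step 2: y = z − H·x̄ = [2502037/177511]
step 2: S = H·P̄·Hᵀ + R = [52750462/177511]
step 2: K = P̄·Hᵀ·S⁻¹ = [-5939696/26375231; 4189316/26375231]
step 2: x' = x̄ + K·y = [-49330982/26375231, -62059876/26375231]
step 2: P' = (I − K·H)·P̄ = [49043840/26375231 67626064/26375231; 67626064/26375231 105628412/26375231]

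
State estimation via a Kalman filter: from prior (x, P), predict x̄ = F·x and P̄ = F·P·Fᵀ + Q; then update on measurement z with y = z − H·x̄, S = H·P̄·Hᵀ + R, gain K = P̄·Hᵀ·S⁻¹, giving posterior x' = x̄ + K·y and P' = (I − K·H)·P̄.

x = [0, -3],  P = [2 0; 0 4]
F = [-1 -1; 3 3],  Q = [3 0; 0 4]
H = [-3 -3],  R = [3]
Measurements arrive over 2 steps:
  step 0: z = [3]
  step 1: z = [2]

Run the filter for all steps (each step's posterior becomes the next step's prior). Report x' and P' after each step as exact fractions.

step 0: x' = [147/94, -123/47], P' = [603/94 -306/47; -306/47 326/47]
step 1: x' = [88/61, -2641/1220], P' = [329/122 -159/61; -159/61 3461/1220]

step 0: x̄ = F·x = [3, -9]
step 0: P̄ = F·P·Fᵀ + Q = [9 -18; -18 58]
step 0: y = z − H·x̄ = [-15]
step 0: S = H·P̄·Hᵀ + R = [282]
step 0: K = P̄·Hᵀ·S⁻¹ = [9/94; -20/47]
step 0: x' = x̄ + K·y = [147/94, -123/47]
step 0: P' = (I − K·H)·P̄ = [603/94 -306/47; -306/47 326/47]
step 1: x̄ = F·x = [99/94, -297/94]
step 1: P̄ = F·P·Fᵀ + Q = [313/94 -93/94; -93/94 655/94]
step 1: y = z − H·x̄ = [-203/47]
step 1: S = H·P̄·Hᵀ + R = [3660/47]
step 1: K = P̄·Hᵀ·S⁻¹ = [-11/122; -281/1220]
step 1: x' = x̄ + K·y = [88/61, -2641/1220]
step 1: P' = (I − K·H)·P̄ = [329/122 -159/61; -159/61 3461/1220]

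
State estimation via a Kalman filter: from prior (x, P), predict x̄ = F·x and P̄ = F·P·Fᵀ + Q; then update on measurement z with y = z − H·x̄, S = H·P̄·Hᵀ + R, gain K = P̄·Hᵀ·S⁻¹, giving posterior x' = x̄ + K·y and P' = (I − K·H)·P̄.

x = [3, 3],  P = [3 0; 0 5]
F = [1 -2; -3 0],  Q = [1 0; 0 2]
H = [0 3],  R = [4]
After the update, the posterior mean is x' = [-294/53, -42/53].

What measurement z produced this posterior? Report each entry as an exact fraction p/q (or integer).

x̄ = F·x = [-3, -9]
P̄ = F·P·Fᵀ + Q = [24 -9; -9 29]
S = H·P̄·Hᵀ + R = [265]
K = P̄·Hᵀ·S⁻¹ = [-27/265; 87/265]
x' − x̄ = [-135/53, 435/53] = K·y
y = (KᵀK)⁻¹·Kᵀ·(x' − x̄) = [25]
z = y + H·x̄ = [25] + [-27] = [-2]

z = [-2]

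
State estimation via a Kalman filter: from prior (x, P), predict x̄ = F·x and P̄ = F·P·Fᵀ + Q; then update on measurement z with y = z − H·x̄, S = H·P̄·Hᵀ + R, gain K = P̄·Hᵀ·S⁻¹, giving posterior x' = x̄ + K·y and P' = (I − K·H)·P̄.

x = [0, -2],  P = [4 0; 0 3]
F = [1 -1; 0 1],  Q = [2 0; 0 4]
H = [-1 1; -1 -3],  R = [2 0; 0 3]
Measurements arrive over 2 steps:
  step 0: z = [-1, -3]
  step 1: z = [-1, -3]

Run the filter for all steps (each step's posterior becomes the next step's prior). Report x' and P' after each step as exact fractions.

step 0: x̄ = F·x = [2, -2]
step 0: P̄ = F·P·Fᵀ + Q = [9 -3; -3 7]
step 0: y = z − H·x̄ = [3, -7]
step 0: S = H·P̄·Hᵀ + R = [24 -18; -18 57]
step 0: K = P̄·Hᵀ·S⁻¹ = [-19/29 -6/29; 41/174 -7/29]
step 0: x' = x̄ + K·y = [43/29, 23/58]
step 0: P' = (I − K·H)·P̄ = [33/29 -5/29; -5/29 26/87]
step 1: x̄ = F·x = [63/58, 23/58]
step 1: P̄ = F·P·Fᵀ + Q = [329/87 -41/87; -41/87 374/87]
step 1: y = z − H·x̄ = [-9/29, -21/29]
step 1: S = H·P̄·Hᵀ + R = [959/87 -875/87; -875/87 3710/87]
step 1: K = P̄·Hᵀ·S⁻¹ = [-510/917 -856/4585; 195/917 -158/655]
step 1: x' = x̄ + K·y = [12783/9170, 4633/9170]
step 1: P' = (I − K·H)·P̄ = [4467/4585 -633/4585; -633/4585 1317/4585]

step 0: x' = [43/29, 23/58], P' = [33/29 -5/29; -5/29 26/87]
step 1: x' = [12783/9170, 4633/9170], P' = [4467/4585 -633/4585; -633/4585 1317/4585]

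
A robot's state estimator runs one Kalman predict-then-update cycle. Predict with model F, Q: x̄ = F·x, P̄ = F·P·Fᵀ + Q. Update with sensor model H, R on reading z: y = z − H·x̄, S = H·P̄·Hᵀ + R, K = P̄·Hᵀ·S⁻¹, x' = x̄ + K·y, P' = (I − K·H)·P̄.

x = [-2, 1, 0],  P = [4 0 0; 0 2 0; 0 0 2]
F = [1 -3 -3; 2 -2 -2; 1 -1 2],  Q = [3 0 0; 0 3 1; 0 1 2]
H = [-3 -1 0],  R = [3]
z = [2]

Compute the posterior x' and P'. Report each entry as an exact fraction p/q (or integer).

x̄ = F·x = [-5, -6, -3]
P̄ = F·P·Fᵀ + Q = [43 32 -2; 32 35 5; -2 5 16]
y = z − H·x̄ = [-19]
S = H·P̄·Hᵀ + R = [617]
K = P̄·Hᵀ·S⁻¹ = [-161/617; -131/617; 1/617]
x' = x̄ + K·y = [-26/617, -1213/617, -1870/617]
P' = (I − K·H)·P̄ = [610/617 -1347/617 -1073/617; -1347/617 4434/617 3216/617; -1073/617 3216/617 9871/617]

x' = [-26/617, -1213/617, -1870/617]
P' = [610/617 -1347/617 -1073/617; -1347/617 4434/617 3216/617; -1073/617 3216/617 9871/617]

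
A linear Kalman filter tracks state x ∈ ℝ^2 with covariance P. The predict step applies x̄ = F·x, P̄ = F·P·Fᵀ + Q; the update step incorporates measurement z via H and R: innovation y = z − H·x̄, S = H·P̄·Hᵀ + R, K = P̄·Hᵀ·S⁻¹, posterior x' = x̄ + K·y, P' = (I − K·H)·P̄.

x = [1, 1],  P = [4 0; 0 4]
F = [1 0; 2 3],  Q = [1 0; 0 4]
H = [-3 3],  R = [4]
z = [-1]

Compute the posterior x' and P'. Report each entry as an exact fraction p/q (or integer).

x̄ = F·x = [1, 5]
P̄ = F·P·Fᵀ + Q = [5 8; 8 56]
y = z − H·x̄ = [-13]
S = H·P̄·Hᵀ + R = [409]
K = P̄·Hᵀ·S⁻¹ = [9/409; 144/409]
x' = x̄ + K·y = [292/409, 173/409]
P' = (I − K·H)·P̄ = [1964/409 1976/409; 1976/409 2168/409]

x' = [292/409, 173/409]
P' = [1964/409 1976/409; 1976/409 2168/409]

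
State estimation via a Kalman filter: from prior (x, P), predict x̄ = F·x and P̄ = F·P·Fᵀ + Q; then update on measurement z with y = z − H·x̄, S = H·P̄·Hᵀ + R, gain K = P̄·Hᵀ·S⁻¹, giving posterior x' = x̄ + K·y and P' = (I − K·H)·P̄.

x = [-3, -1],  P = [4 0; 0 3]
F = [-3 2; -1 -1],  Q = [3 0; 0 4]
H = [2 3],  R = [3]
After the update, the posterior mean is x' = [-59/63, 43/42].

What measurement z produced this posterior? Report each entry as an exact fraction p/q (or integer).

z = [1]

x̄ = F·x = [7, 4]
P̄ = F·P·Fᵀ + Q = [51 6; 6 11]
S = H·P̄·Hᵀ + R = [378]
K = P̄·Hᵀ·S⁻¹ = [20/63; 5/42]
x' − x̄ = [-500/63, -125/42] = K·y
y = (KᵀK)⁻¹·Kᵀ·(x' − x̄) = [-25]
z = y + H·x̄ = [-25] + [26] = [1]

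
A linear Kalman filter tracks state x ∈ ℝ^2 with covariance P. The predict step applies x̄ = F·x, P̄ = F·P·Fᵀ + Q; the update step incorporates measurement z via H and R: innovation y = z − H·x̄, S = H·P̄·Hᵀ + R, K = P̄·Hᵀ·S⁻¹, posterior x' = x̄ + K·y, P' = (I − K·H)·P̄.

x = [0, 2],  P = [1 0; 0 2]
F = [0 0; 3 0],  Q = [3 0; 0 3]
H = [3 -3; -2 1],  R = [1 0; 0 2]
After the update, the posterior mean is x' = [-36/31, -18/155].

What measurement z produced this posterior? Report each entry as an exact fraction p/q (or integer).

x̄ = F·x = [0, 0]
P̄ = F·P·Fᵀ + Q = [3 0; 0 12]
S = H·P̄·Hᵀ + R = [136 -54; -54 26]
K = P̄·Hᵀ·S⁻¹ = [-9/62 -33/62; -72/155 -78/155]
x' − x̄ = [-36/31, -18/155] = K·y
y = (KᵀK)⁻¹·Kᵀ·(x' − x̄) = [-3, 3]
z = y + H·x̄ = [-3, 3] + [0, 0] = [-3, 3]

z = [-3, 3]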